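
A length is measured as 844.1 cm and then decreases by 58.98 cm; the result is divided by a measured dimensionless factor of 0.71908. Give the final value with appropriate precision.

1092 cm

844.1 cm − 58.98 cm = 785.12 cm; the difference is limited to 1 decimal place (4 s.f.).
Carrying full precision, 785.12 ÷ 0.71908 = 1091.83957279… cm; 0.71908 has 5 s.f., so the result keeps min(4, 5) = 4 s.f.
Rounded to 4 significant figures: 1092 cm.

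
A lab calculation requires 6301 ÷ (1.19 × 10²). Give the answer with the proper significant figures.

6301 ÷ (1.19 × 10²) = 52.9495798319…
Multiplication/division keeps the fewest significant figures: 6301 → 4 s.f., 1.19 × 10² → 3 s.f.; limit is 3.
Rounded to 3 significant figures: 52.9.

52.9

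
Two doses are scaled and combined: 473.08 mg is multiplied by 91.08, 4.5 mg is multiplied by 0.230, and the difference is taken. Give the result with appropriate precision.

473.08 × 91.08 = 43088.1264 → 4.309 × 10⁴ mg (4 s.f., last digit at the 10^1 place).
4.5 × 0.230 = 1.035 → 1.0 mg (2 s.f., last digit at the 10^-1 place).
Difference: 43087.0914 mg; keep the coarser place, 10^1.
Result: 4.309 × 10⁴ mg.

4.309 × 10⁴ mg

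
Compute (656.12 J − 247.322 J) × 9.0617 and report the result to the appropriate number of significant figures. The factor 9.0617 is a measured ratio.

3.7044 × 10^3 J

656.12 J − 247.322 J = 408.798 J; the difference is limited to 2 decimal places (5 s.f.).
Carrying full precision, 408.798 × 9.0617 = 3704.4048366 J; 9.0617 has 5 s.f., so the result keeps min(5, 5) = 5 s.f.
Rounded to 5 significant figures: 3.7044 × 10^3 J.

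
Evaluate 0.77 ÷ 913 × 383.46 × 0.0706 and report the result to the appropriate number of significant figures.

0.023

0.77 ÷ 913 × 383.46 × 0.0706 = 0.02283204
Multiplication/division keeps the fewest significant figures: 0.77 → 2 s.f., 913 → 3 s.f., 383.46 → 5 s.f., 0.0706 → 3 s.f.; limit is 2.
Rounded to 2 significant figures: 0.023.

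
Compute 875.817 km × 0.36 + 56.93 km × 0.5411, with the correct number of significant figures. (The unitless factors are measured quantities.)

3.5 × 10^2 km

875.817 × 0.36 = 315.29412 → 3.2 × 10^2 km (2 s.f., last digit at the 10^1 place).
56.93 × 0.5411 = 30.804823 → 30.80 km (4 s.f., last digit at the 10^-2 place).
Sum: 346.098943 km; keep the coarser place, 10^1.
Result: 3.5 × 10^2 km.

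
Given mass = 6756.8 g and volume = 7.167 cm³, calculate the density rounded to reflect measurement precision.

942.8 g/cm³

density = 6756.8 g ÷ 7.167 cm³ = 942.76545277… g/cm³.
6756.8 has 5 significant figures; 7.167 has 4.
Division/multiplication keeps the fewest: 4 significant figures.
Rounded: 942.8 g/cm³.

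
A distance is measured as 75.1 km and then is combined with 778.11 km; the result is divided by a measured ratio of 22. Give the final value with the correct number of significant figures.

75.1 km + 778.11 km = 853.21 km; the sum is limited to 1 decimal place (4 s.f.).
Carrying full precision, 853.21 ÷ 22 = 38.7822727273… km; 22 has 2 s.f., so the result keeps min(4, 2) = 2 s.f.
Rounded to 2 significant figures: 39 km.

39 km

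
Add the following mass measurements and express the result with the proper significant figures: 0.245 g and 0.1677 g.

0.245 g + 0.1677 g = 0.4127 g.
Addition/subtraction keeps the fewest decimal places: 0.245 → 3 decimal places, 0.1677 → 4 decimal places; limit is 3.
Rounded to 3 decimal places: 0.413 g.

0.413 g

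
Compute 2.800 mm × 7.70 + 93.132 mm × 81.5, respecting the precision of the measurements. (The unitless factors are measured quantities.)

7.61 × 10³ mm

2.800 × 7.70 = 21.56 → 21.6 mm (3 s.f., last digit at the 10^-1 place).
93.132 × 81.5 = 7590.258 → 7.59 × 10³ mm (3 s.f., last digit at the 10^1 place).
Sum: 7611.818 mm; keep the coarser place, 10^1.
Result: 7.61 × 10³ mm.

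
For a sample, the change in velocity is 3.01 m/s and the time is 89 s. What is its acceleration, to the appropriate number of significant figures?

0.034 m/s²

acceleration = 3.01 m/s ÷ 89 s = 0.0338202247191… m/s².
3.01 has 3 significant figures; 89 has 2.
Division/multiplication keeps the fewest: 2 significant figures.
Rounded: 0.034 m/s².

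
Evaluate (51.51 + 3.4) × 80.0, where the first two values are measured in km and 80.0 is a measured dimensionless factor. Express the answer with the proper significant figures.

4.39 × 10³ km

51.51 km + 3.4 km = 54.91 km; the sum is limited to 1 decimal place (3 s.f.).
Carrying full precision, 54.91 × 80.0 = 4392.8 km; 80.0 has 3 s.f., so the result keeps min(3, 3) = 3 s.f.
Rounded to 3 significant figures: 4.39 × 10³ km.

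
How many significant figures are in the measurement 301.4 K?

301.4: zeros between nonzero digits are significant.

4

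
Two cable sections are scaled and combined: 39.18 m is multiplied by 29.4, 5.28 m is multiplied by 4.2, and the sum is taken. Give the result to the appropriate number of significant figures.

39.18 × 29.4 = 1151.892 → 1.15 × 10³ m (3 s.f., last digit at the 10^1 place).
5.28 × 4.2 = 22.176 → 22 m (2 s.f., last digit at the 10^0 place).
Sum: 1174.068 m; keep the coarser place, 10^1.
Result: 1.17 × 10³ m.

1.17 × 10³ m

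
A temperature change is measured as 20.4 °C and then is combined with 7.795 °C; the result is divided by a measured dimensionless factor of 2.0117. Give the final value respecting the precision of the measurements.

20.4 °C + 7.795 °C = 28.195 °C; the sum is limited to 1 decimal place (3 s.f.).
Carrying full precision, 28.195 ÷ 2.0117 = 14.0155092708… °C; 2.0117 has 5 s.f., so the result keeps min(3, 5) = 3 s.f.
Rounded to 3 significant figures: 14.0 °C.

14.0 °C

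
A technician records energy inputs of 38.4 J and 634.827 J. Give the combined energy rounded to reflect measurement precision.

38.4 J + 634.827 J = 673.227 J.
Addition/subtraction keeps the fewest decimal places: 38.4 → 1 decimal place, 634.827 → 3 decimal places; limit is 1.
Rounded to 1 decimal place: 673.2 J.

673.2 J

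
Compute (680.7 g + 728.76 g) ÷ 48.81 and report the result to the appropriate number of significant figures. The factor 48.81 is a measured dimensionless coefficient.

28.88 g

680.7 g + 728.76 g = 1409.46 g; the sum is limited to 1 decimal place (5 s.f.).
Carrying full precision, 1409.46 ÷ 48.81 = 28.8764597419… g; 48.81 has 4 s.f., so the result keeps min(5, 4) = 4 s.f.
Rounded to 4 significant figures: 28.88 g.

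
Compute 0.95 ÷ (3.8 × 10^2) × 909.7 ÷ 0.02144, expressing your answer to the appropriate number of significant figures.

1.1 × 10^2

0.95 ÷ (3.8 × 10^2) × 909.7 ÷ 0.02144 = 106.075093284…
Multiplication/division keeps the fewest significant figures: 0.95 → 2 s.f., 3.8 × 10^2 → 2 s.f., 909.7 → 4 s.f., 0.02144 → 4 s.f.; limit is 2.
Rounded to 2 significant figures: 1.1 × 10^2.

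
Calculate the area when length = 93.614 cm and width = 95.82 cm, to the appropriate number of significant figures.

8970. cm²

area = 93.614 cm × 95.82 cm = 8970.09348 cm².
93.614 has 5 significant figures; 95.82 has 4.
Division/multiplication keeps the fewest: 4 significant figures.
Rounded: 8970. cm².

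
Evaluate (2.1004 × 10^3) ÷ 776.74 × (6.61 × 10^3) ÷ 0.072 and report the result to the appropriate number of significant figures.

2.5 × 10^5

(2.1004 × 10^3) ÷ 776.74 × (6.61 × 10^3) ÷ 0.072 = 248253.455325…
Multiplication/division keeps the fewest significant figures: 2.1004 × 10^3 → 5 s.f., 776.74 → 5 s.f., 6.61 × 10^3 → 3 s.f., 0.072 → 2 s.f.; limit is 2.
Rounded to 2 significant figures: 2.5 × 10^5.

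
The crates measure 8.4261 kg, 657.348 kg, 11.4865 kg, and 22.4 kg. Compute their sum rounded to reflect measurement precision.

699.7 kg

8.4261 kg + 657.348 kg + 11.4865 kg + 22.4 kg = 699.6606 kg.
Addition/subtraction keeps the fewest decimal places: 8.4261 → 4 decimal places, 657.348 → 3 decimal places, 11.4865 → 4 decimal places, 22.4 → 1 decimal place; limit is 1.
Rounded to 1 decimal place: 699.7 kg.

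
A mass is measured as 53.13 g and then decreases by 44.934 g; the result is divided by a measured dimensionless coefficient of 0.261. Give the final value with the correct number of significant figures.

53.13 g − 44.934 g = 8.196 g; the difference is limited to 2 decimal places (3 s.f.).
Carrying full precision, 8.196 ÷ 0.261 = 31.4022988506… g; 0.261 has 3 s.f., so the result keeps min(3, 3) = 3 s.f.
Rounded to 3 significant figures: 31.4 g.

31.4 g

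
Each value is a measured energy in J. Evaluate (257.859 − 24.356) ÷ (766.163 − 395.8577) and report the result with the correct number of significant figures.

257.859 − 24.356 = 233.503, limited to 3 d.p. → 6 s.f.; 766.163 − 395.8577 = 370.3053, limited to 3 d.p. → 6 s.f.
Carrying full precision, 233.503 ÷ 370.3053 = 0.630568884647…; keep min(6, 6) = 6 s.f.
Rounded to 6 significant figures: 0.630569.

0.630569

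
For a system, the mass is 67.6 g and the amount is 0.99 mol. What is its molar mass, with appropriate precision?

molar mass = 67.6 g ÷ 0.99 mol = 68.2828282828… g/mol.
67.6 has 3 significant figures; 0.99 has 2.
Division/multiplication keeps the fewest: 2 significant figures.
Rounded: 68 g/mol.

68 g/mol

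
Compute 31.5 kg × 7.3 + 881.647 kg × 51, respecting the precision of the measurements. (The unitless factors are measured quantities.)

4.5 × 10^4 kg

31.5 × 7.3 = 229.95 → 2.3 × 10^2 kg (2 s.f., last digit at the 10^1 place).
881.647 × 51 = 44963.997 → 4.5 × 10^4 kg (2 s.f., last digit at the 10^3 place).
Sum: 45193.947 kg; keep the coarser place, 10^3.
Result: 4.5 × 10^4 kg.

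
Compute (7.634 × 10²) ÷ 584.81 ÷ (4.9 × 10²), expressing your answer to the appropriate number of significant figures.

(7.634 × 10²) ÷ 584.81 ÷ (4.9 × 10²) = 0.00266404333659…
Multiplication/division keeps the fewest significant figures: 7.634 × 10² → 4 s.f., 584.81 → 5 s.f., 4.9 × 10² → 2 s.f.; limit is 2.
Rounded to 2 significant figures: 0.0027.

0.0027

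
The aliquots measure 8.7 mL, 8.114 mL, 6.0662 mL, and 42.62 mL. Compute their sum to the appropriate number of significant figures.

65.5 mL

8.7 mL + 8.114 mL + 6.0662 mL + 42.62 mL = 65.5002 mL.
Addition/subtraction keeps the fewest decimal places: 8.7 → 1 decimal place, 8.114 → 3 decimal places, 6.0662 → 4 decimal places, 42.62 → 2 decimal places; limit is 1.
Rounded to 1 decimal place: 65.5 mL.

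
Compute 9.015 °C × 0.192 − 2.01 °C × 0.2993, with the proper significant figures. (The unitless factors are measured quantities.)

9.015 × 0.192 = 1.73088 → 1.73 °C (3 s.f., last digit at the 10^-2 place).
2.01 × 0.2993 = 0.601593 → 0.602 °C (3 s.f., last digit at the 10^-3 place).
Difference: 1.129287 °C; keep the coarser place, 10^-2.
Result: 1.13 °C.

1.13 °C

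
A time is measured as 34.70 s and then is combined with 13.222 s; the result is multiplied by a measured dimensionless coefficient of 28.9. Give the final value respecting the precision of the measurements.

34.70 s + 13.222 s = 47.922 s; the sum is limited to 2 decimal places (4 s.f.).
Carrying full precision, 47.922 × 28.9 = 1384.9458 s; 28.9 has 3 s.f., so the result keeps min(4, 3) = 3 s.f.
Rounded to 3 significant figures: 1.38 × 10³ s.

1.38 × 10³ s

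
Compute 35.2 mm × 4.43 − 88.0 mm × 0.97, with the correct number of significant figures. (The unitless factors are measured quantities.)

35.2 × 4.43 = 155.936 → 156 mm (3 s.f., last digit at the 10^0 place).
88.0 × 0.97 = 85.36 → 85 mm (2 s.f., last digit at the 10^0 place).
Difference: 70.576 mm; keep the coarser place, 10^0.
Result: 71 mm.

71 mm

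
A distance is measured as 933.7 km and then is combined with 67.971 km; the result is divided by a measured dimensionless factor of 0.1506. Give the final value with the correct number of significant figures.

6651 km

933.7 km + 67.971 km = 1001.671 km; the sum is limited to 1 decimal place (5 s.f.).
Carrying full precision, 1001.671 ÷ 0.1506 = 6651.20185923… km; 0.1506 has 4 s.f., so the result keeps min(5, 4) = 4 s.f.
Rounded to 4 significant figures: 6651 km.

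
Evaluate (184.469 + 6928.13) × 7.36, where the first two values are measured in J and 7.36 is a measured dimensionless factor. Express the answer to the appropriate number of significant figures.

184.469 J + 6928.13 J = 7112.599 J; the sum is limited to 2 decimal places (6 s.f.).
Carrying full precision, 7112.599 × 7.36 = 52348.72864 J; 7.36 has 3 s.f., so the result keeps min(6, 3) = 3 s.f.
Rounded to 3 significant figures: 5.23 × 10^4 J.

5.23 × 10^4 J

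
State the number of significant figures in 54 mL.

54: every digit is nonzero and significant.

2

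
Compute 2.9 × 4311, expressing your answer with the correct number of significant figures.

1.3 × 10^4

2.9 × 4311 = 12501.9
Multiplication/division keeps the fewest significant figures: 2.9 → 2 s.f., 4311 → 4 s.f.; limit is 2.
Rounded to 2 significant figures: 1.3 × 10^4.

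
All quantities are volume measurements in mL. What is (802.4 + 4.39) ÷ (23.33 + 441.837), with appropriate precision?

1.734

802.4 + 4.39 = 806.79, limited to 1 d.p. → 4 s.f.; 23.33 + 441.837 = 465.167, limited to 2 d.p. → 5 s.f.
Carrying full precision, 806.79 ÷ 465.167 = 1.73440936266…; keep min(4, 5) = 4 s.f.
Rounded to 4 significant figures: 1.734.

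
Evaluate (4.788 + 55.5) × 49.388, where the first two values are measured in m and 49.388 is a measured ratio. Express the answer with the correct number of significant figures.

2.98 × 10³ m

4.788 m + 55.5 m = 60.288 m; the sum is limited to 1 decimal place (3 s.f.).
Carrying full precision, 60.288 × 49.388 = 2977.503744 m; 49.388 has 5 s.f., so the result keeps min(3, 5) = 3 s.f.
Rounded to 3 significant figures: 2.98 × 10³ m.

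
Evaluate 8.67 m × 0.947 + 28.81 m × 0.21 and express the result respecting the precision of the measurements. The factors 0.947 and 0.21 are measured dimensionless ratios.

14.3 m

8.67 × 0.947 = 8.21049 → 8.21 m (3 s.f., last digit at the 10^-2 place).
28.81 × 0.21 = 6.0501 → 6.1 m (2 s.f., last digit at the 10^-1 place).
Sum: 14.26059 m; keep the coarser place, 10^-1.
Result: 14.3 m.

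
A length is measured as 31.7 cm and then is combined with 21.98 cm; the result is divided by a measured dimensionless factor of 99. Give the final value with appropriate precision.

31.7 cm + 21.98 cm = 53.68 cm; the sum is limited to 1 decimal place (3 s.f.).
Carrying full precision, 53.68 ÷ 99 = 0.542222222222… cm; 99 has 2 s.f., so the result keeps min(3, 2) = 2 s.f.
Rounded to 2 significant figures: 0.54 cm.

0.54 cm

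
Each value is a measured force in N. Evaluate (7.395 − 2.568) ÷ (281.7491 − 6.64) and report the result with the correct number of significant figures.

0.01755

7.395 − 2.568 = 4.827, limited to 3 d.p. → 4 s.f.; 281.7491 − 6.64 = 275.1091, limited to 2 d.p. → 5 s.f.
Carrying full precision, 4.827 ÷ 275.1091 = 0.0175457663887…; keep min(4, 5) = 4 s.f.
Rounded to 4 significant figures: 0.01755.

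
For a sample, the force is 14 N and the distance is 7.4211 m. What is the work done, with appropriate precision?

1.0 × 10² J

work done = 14 N × 7.4211 m = 103.8954 J.
14 has 2 significant figures; 7.4211 has 5.
Division/multiplication keeps the fewest: 2 significant figures.
Rounded: 1.0 × 10² J.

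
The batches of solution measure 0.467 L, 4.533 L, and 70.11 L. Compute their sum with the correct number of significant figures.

75.11 L

0.467 L + 4.533 L + 70.11 L = 75.110 L.
Addition/subtraction keeps the fewest decimal places: 0.467 → 3 decimal places, 4.533 → 3 decimal places, 70.11 → 2 decimal places; limit is 2.
Rounded to 2 decimal places: 75.11 L.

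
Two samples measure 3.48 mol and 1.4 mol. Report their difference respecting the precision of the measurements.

2.1 mol

3.48 mol − 1.4 mol = 2.08 mol.
Addition/subtraction keeps the fewest decimal places: 3.48 → 2 decimal places, 1.4 → 1 decimal place; limit is 1.
Rounded to 1 decimal place: 2.1 mol.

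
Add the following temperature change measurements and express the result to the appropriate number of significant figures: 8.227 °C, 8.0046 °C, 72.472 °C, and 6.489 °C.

8.227 °C + 8.0046 °C + 72.472 °C + 6.489 °C = 95.1926 °C.
Addition/subtraction keeps the fewest decimal places: 8.227 → 3 decimal places, 8.0046 → 4 decimal places, 72.472 → 3 decimal places, 6.489 → 3 decimal places; limit is 3.
Rounded to 3 decimal places: 95.193 °C.

95.193 °C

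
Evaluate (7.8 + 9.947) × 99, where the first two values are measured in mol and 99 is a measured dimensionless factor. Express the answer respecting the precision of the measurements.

7.8 mol + 9.947 mol = 17.747 mol; the sum is limited to 1 decimal place (3 s.f.).
Carrying full precision, 17.747 × 99 = 1756.953 mol; 99 has 2 s.f., so the result keeps min(3, 2) = 2 s.f.
Rounded to 2 significant figures: 1.8 × 10³ mol.

1.8 × 10³ mol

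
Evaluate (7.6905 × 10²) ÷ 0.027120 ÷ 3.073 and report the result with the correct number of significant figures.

9228

(7.6905 × 10²) ÷ 0.027120 ÷ 3.073 = 9227.88834525…
Multiplication/division keeps the fewest significant figures: 7.6905 × 10² → 5 s.f., 0.027120 → 5 s.f., 3.073 → 4 s.f.; limit is 4.
Rounded to 4 significant figures: 9228.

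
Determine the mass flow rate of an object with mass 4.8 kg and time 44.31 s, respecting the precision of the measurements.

mass flow rate = 4.8 kg ÷ 44.31 s = 0.108327691266… kg/s.
4.8 has 2 significant figures; 44.31 has 4.
Division/multiplication keeps the fewest: 2 significant figures.
Rounded: 0.11 kg/s.

0.11 kg/s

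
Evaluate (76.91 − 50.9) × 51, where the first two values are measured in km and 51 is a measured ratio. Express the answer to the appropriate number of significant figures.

76.91 km − 50.9 km = 26.01 km; the difference is limited to 1 decimal place (3 s.f.).
Carrying full precision, 26.01 × 51 = 1326.51 km; 51 has 2 s.f., so the result keeps min(3, 2) = 2 s.f.
Rounded to 2 significant figures: 1.3 × 10³ km.

1.3 × 10³ km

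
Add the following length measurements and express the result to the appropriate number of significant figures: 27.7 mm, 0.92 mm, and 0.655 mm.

27.7 mm + 0.92 mm + 0.655 mm = 29.275 mm.
Addition/subtraction keeps the fewest decimal places: 27.7 → 1 decimal place, 0.92 → 2 decimal places, 0.655 → 3 decimal places; limit is 1.
Rounded to 1 decimal place: 29.3 mm.

29.3 mm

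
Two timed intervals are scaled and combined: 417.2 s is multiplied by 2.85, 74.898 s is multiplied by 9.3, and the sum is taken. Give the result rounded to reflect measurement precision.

417.2 × 2.85 = 1189.02 → 1.19 × 10^3 s (3 s.f., last digit at the 10^1 place).
74.898 × 9.3 = 696.5514 → 7.0 × 10^2 s (2 s.f., last digit at the 10^1 place).
Sum: 1885.5714 s; keep the coarser place, 10^1.
Result: 1.89 × 10^3 s.

1.89 × 10^3 s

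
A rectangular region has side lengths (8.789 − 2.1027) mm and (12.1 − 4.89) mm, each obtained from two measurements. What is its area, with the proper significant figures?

48 mm²

8.789 − 2.1027 = 6.6863, limited to 3 d.p. → 4 s.f.; 12.1 − 4.89 = 7.21, limited to 1 d.p. → 2 s.f.
Carrying full precision, 6.6863 × 7.21 = 48.208223; keep min(4, 2) = 2 s.f.
Rounded to 2 significant figures: 48 mm².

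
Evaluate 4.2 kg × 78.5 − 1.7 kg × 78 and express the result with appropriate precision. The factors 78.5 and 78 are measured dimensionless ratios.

2.0 × 10² kg

4.2 × 78.5 = 329.7 → 3.3 × 10² kg (2 s.f., last digit at the 10^1 place).
1.7 × 78 = 132.6 → 1.3 × 10² kg (2 s.f., last digit at the 10^1 place).
Difference: 197.1 kg; keep the coarser place, 10^1.
Result: 2.0 × 10² kg.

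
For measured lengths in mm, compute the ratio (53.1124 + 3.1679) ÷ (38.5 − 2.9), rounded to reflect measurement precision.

53.1124 + 3.1679 = 56.2803, limited to 4 d.p. → 6 s.f.; 38.5 − 2.9 = 35.6, limited to 1 d.p. → 3 s.f.
Carrying full precision, 56.2803 ÷ 35.6 = 1.58090730337…; keep min(6, 3) = 3 s.f.
Rounded to 3 significant figures: 1.58.

1.58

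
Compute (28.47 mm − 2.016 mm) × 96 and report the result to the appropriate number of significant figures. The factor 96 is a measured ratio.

28.47 mm − 2.016 mm = 26.454 mm; the difference is limited to 2 decimal places (4 s.f.).
Carrying full precision, 26.454 × 96 = 2539.584 mm; 96 has 2 s.f., so the result keeps min(4, 2) = 2 s.f.
Rounded to 2 significant figures: 2.5 × 10³ mm.

2.5 × 10³ mm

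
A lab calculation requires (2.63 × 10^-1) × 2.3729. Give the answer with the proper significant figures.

0.624

(2.63 × 10^-1) × 2.3729 = 0.6240727
Multiplication/division keeps the fewest significant figures: 2.63 × 10^-1 → 3 s.f., 2.3729 → 5 s.f.; limit is 3.
Rounded to 3 significant figures: 0.624.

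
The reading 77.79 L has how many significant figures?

4

77.79: every digit is nonzero and significant.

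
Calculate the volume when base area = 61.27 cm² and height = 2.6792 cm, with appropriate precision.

volume = 61.27 cm² × 2.6792 cm = 164.154584 cm³.
61.27 has 4 significant figures; 2.6792 has 5.
Division/multiplication keeps the fewest: 4 significant figures.
Rounded: 164.2 cm³.

164.2 cm³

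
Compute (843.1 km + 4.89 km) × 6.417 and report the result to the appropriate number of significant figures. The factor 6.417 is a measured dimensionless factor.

843.1 km + 4.89 km = 847.99 km; the sum is limited to 1 decimal place (4 s.f.).
Carrying full precision, 847.99 × 6.417 = 5441.55183 km; 6.417 has 4 s.f., so the result keeps min(4, 4) = 4 s.f.
Rounded to 4 significant figures: 5442 km.

5442 km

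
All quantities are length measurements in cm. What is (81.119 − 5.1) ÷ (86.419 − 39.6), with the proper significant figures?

1.62

81.119 − 5.1 = 76.019, limited to 1 d.p. → 3 s.f.; 86.419 − 39.6 = 46.819, limited to 1 d.p. → 3 s.f.
Carrying full precision, 76.019 ÷ 46.819 = 1.62367842115…; keep min(3, 3) = 3 s.f.
Rounded to 3 significant figures: 1.62.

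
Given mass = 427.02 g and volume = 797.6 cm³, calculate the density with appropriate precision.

0.5354 g/cm³

density = 427.02 g ÷ 797.6 cm³ = 0.53538114343… g/cm³.
427.02 has 5 significant figures; 797.6 has 4.
Division/multiplication keeps the fewest: 4 significant figures.
Rounded: 0.5354 g/cm³.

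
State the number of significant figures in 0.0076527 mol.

5

0.0076527: leading zeros are not significant.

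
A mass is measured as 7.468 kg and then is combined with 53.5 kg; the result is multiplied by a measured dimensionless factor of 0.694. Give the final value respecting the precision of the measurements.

7.468 kg + 53.5 kg = 60.968 kg; the sum is limited to 1 decimal place (3 s.f.).
Carrying full precision, 60.968 × 0.694 = 42.311792 kg; 0.694 has 3 s.f., so the result keeps min(3, 3) = 3 s.f.
Rounded to 3 significant figures: 42.3 kg.

42.3 kg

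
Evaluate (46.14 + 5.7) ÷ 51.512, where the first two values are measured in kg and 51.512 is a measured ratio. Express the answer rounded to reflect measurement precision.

1.01 kg

46.14 kg + 5.7 kg = 51.84 kg; the sum is limited to 1 decimal place (3 s.f.).
Carrying full precision, 51.84 ÷ 51.512 = 1.00636744836… kg; 51.512 has 5 s.f., so the result keeps min(3, 5) = 3 s.f.
Rounded to 3 significant figures: 1.01 kg.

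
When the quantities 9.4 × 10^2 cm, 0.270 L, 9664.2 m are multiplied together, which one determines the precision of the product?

9.4 × 10^2 cm

9.4 × 10^2 cm → 2 s.f.; 0.270 L → 3 s.f.; 9664.2 m → 5 s.f.
The fewest is 2 significant figures, from 9.4 × 10^2 cm.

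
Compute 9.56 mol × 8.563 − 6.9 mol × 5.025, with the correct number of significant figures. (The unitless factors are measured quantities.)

9.56 × 8.563 = 81.86228 → 81.9 mol (3 s.f., last digit at the 10^-1 place).
6.9 × 5.025 = 34.6725 → 35 mol (2 s.f., last digit at the 10^0 place).
Difference: 47.18978 mol; keep the coarser place, 10^0.
Result: 47 mol.

47 mol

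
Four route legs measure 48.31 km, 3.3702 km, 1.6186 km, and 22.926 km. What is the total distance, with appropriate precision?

48.31 km + 3.3702 km + 1.6186 km + 22.926 km = 76.2248 km.
Addition/subtraction keeps the fewest decimal places: 48.31 → 2 decimal places, 3.3702 → 4 decimal places, 1.6186 → 4 decimal places, 22.926 → 3 decimal places; limit is 2.
Rounded to 2 decimal places: 76.22 km.

76.22 km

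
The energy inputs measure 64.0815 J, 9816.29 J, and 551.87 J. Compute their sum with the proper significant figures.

10432.24 J

64.0815 J + 9816.29 J + 551.87 J = 10432.2415 J.
Addition/subtraction keeps the fewest decimal places: 64.0815 → 4 decimal places, 9816.29 → 2 decimal places, 551.87 → 2 decimal places; limit is 2.
Rounded to 2 decimal places: 10432.24 J.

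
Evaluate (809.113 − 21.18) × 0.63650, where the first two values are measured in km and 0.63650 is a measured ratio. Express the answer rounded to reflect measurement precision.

501.52 km

809.113 km − 21.18 km = 787.933 km; the difference is limited to 2 decimal places (5 s.f.).
Carrying full precision, 787.933 × 0.63650 = 501.5193545 km; 0.63650 has 5 s.f., so the result keeps min(5, 5) = 5 s.f.
Rounded to 5 significant figures: 501.52 km.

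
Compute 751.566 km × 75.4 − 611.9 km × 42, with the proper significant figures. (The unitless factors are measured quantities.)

3.1 × 10^4 km

751.566 × 75.4 = 56668.0764 → 5.67 × 10^4 km (3 s.f., last digit at the 10^2 place).
611.9 × 42 = 25699.8 → 2.6 × 10^4 km (2 s.f., last digit at the 10^3 place).
Difference: 30968.2764 km; keep the coarser place, 10^3.
Result: 3.1 × 10^4 km.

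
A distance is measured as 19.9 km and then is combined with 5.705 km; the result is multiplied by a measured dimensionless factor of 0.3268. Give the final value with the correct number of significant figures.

19.9 km + 5.705 km = 25.605 km; the sum is limited to 1 decimal place (3 s.f.).
Carrying full precision, 25.605 × 0.3268 = 8.367714 km; 0.3268 has 4 s.f., so the result keeps min(3, 4) = 3 s.f.
Rounded to 3 significant figures: 8.37 km.

8.37 km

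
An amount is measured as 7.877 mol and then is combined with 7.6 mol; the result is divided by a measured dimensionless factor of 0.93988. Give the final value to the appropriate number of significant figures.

16.5 mol

7.877 mol + 7.6 mol = 15.477 mol; the sum is limited to 1 decimal place (3 s.f.).
Carrying full precision, 15.477 ÷ 0.93988 = 16.4669957867… mol; 0.93988 has 5 s.f., so the result keeps min(3, 5) = 3 s.f.
Rounded to 3 significant figures: 16.5 mol.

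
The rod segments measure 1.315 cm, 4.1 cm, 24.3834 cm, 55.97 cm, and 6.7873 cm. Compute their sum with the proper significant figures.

1.315 cm + 4.1 cm + 24.3834 cm + 55.97 cm + 6.7873 cm = 92.5557 cm.
Addition/subtraction keeps the fewest decimal places: 1.315 → 3 decimal places, 4.1 → 1 decimal place, 24.3834 → 4 decimal places, 55.97 → 2 decimal places, 6.7873 → 4 decimal places; limit is 1.
Rounded to 1 decimal place: 92.6 cm.

92.6 cm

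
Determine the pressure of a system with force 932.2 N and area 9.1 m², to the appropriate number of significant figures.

pressure = 932.2 N ÷ 9.1 m² = 102.43956044… Pa.
932.2 has 4 significant figures; 9.1 has 2.
Division/multiplication keeps the fewest: 2 significant figures.
Rounded: 1.0 × 10^2 Pa.

1.0 × 10^2 Pa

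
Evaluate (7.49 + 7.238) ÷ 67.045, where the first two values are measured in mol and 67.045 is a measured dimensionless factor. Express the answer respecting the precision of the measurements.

7.49 mol + 7.238 mol = 14.728 mol; the sum is limited to 2 decimal places (4 s.f.).
Carrying full precision, 14.728 ÷ 67.045 = 0.219673353718… mol; 67.045 has 5 s.f., so the result keeps min(4, 5) = 4 s.f.
Rounded to 4 significant figures: 0.2197 mol.

0.2197 mol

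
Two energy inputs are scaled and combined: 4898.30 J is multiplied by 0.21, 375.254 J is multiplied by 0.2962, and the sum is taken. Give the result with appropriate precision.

4898.30 × 0.21 = 1028.643 → 1.0 × 10^3 J (2 s.f., last digit at the 10^2 place).
375.254 × 0.2962 = 111.1502348 → 111.2 J (4 s.f., last digit at the 10^-1 place).
Sum: 1139.7932348 J; keep the coarser place, 10^2.
Result: 1.1 × 10^3 J.

1.1 × 10^3 J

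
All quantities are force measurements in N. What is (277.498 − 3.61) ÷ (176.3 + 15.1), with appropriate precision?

1.431

277.498 − 3.61 = 273.888, limited to 2 d.p. → 5 s.f.; 176.3 + 15.1 = 191.4, limited to 1 d.p. → 4 s.f.
Carrying full precision, 273.888 ÷ 191.4 = 1.43097178683…; keep min(5, 4) = 4 s.f.
Rounded to 4 significant figures: 1.431.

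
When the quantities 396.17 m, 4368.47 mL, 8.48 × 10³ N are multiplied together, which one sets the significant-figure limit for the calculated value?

396.17 m → 5 s.f.; 4368.47 mL → 6 s.f.; 8.48 × 10³ N → 3 s.f.
The fewest is 3 significant figures, from 8.48 × 10³ N.

8.48 × 10³ N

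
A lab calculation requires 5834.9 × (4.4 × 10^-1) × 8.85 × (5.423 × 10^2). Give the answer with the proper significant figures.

5834.9 × (4.4 × 10^-1) × 8.85 × (5.423 × 10^2) = 12321652.8554…
Multiplication/division keeps the fewest significant figures: 5834.9 → 5 s.f., 4.4 × 10^-1 → 2 s.f., 8.85 → 3 s.f., 5.423 × 10^2 → 4 s.f.; limit is 2.
Rounded to 2 significant figures: 1.2 × 10^7.

1.2 × 10^7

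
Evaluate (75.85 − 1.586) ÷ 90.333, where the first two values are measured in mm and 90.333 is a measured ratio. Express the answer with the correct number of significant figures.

75.85 mm − 1.586 mm = 74.264 mm; the difference is limited to 2 decimal places (4 s.f.).
Carrying full precision, 74.264 ÷ 90.333 = 0.822113734737… mm; 90.333 has 5 s.f., so the result keeps min(4, 5) = 4 s.f.
Rounded to 4 significant figures: 0.8221 mm.

0.8221 mm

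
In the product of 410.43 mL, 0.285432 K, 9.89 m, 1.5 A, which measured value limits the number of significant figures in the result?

410.43 mL → 5 s.f.; 0.285432 K → 6 s.f.; 9.89 m → 3 s.f.; 1.5 A → 2 s.f.
The fewest is 2 significant figures, from 1.5 A.

1.5 A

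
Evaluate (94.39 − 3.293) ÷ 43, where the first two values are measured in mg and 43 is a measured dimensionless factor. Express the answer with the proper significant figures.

94.39 mg − 3.293 mg = 91.097 mg; the difference is limited to 2 decimal places (4 s.f.).
Carrying full precision, 91.097 ÷ 43 = 2.11853488372… mg; 43 has 2 s.f., so the result keeps min(4, 2) = 2 s.f.
Rounded to 2 significant figures: 2.1 mg.

2.1 mg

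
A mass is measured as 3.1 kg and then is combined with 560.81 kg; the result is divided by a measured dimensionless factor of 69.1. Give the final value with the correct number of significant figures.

3.1 kg + 560.81 kg = 563.91 kg; the sum is limited to 1 decimal place (4 s.f.).
Carrying full precision, 563.91 ÷ 69.1 = 8.16078147612… kg; 69.1 has 3 s.f., so the result keeps min(4, 3) = 3 s.f.
Rounded to 3 significant figures: 8.16 kg.

8.16 kg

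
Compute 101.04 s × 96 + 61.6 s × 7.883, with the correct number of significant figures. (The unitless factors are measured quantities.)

1.02 × 10⁴ s

101.04 × 96 = 9699.84 → 9.7 × 10³ s (2 s.f., last digit at the 10^2 place).
61.6 × 7.883 = 485.5928 → 486 s (3 s.f., last digit at the 10^0 place).
Sum: 10185.4328 s; keep the coarser place, 10^2.
Result: 1.02 × 10⁴ s.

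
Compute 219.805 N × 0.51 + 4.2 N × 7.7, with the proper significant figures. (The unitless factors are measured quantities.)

1.4 × 10^2 N

219.805 × 0.51 = 112.10055 → 1.1 × 10^2 N (2 s.f., last digit at the 10^1 place).
4.2 × 7.7 = 32.34 → 32 N (2 s.f., last digit at the 10^0 place).
Sum: 144.44055 N; keep the coarser place, 10^1.
Result: 1.4 × 10^2 N.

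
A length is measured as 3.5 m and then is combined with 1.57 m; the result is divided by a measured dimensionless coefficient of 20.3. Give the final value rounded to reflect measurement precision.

3.5 m + 1.57 m = 5.07 m; the sum is limited to 1 decimal place (2 s.f.).
Carrying full precision, 5.07 ÷ 20.3 = 0.249753694581… m; 20.3 has 3 s.f., so the result keeps min(2, 3) = 2 s.f.
Rounded to 2 significant figures: 0.25 m.

0.25 m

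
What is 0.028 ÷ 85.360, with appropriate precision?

0.028 ÷ 85.360 = 0.000328022492971…
Multiplication/division keeps the fewest significant figures: 0.028 → 2 s.f., 85.360 → 5 s.f.; limit is 2.
Rounded to 2 significant figures: 3.3 × 10^-4.

3.3 × 10^-4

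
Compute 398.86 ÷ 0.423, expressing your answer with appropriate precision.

943

398.86 ÷ 0.423 = 942.93144208…
Multiplication/division keeps the fewest significant figures: 398.86 → 5 s.f., 0.423 → 3 s.f.; limit is 3.
Rounded to 3 significant figures: 943.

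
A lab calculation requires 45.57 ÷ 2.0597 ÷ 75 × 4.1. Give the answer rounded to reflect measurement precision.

45.57 ÷ 2.0597 ÷ 75 × 4.1 = 1.20947710832…
Multiplication/division keeps the fewest significant figures: 45.57 → 4 s.f., 2.0597 → 5 s.f., 75 → 2 s.f., 4.1 → 2 s.f.; limit is 2.
Rounded to 2 significant figures: 1.2.

1.2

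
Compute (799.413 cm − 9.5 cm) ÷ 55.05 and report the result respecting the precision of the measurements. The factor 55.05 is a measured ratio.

14.35 cm

799.413 cm − 9.5 cm = 789.913 cm; the difference is limited to 1 decimal place (4 s.f.).
Carrying full precision, 789.913 ÷ 55.05 = 14.3490099909… cm; 55.05 has 4 s.f., so the result keeps min(4, 4) = 4 s.f.
Rounded to 4 significant figures: 14.35 cm.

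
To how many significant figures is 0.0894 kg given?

3

0.0894: leading zeros are not significant.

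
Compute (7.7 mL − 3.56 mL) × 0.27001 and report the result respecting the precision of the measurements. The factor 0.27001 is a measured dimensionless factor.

7.7 mL − 3.56 mL = 4.14 mL; the difference is limited to 1 decimal place (2 s.f.).
Carrying full precision, 4.14 × 0.27001 = 1.1178414 mL; 0.27001 has 5 s.f., so the result keeps min(2, 5) = 2 s.f.
Rounded to 2 significant figures: 1.1 mL.

1.1 mL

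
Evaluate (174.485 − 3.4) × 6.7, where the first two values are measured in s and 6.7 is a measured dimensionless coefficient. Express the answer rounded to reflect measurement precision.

174.485 s − 3.4 s = 171.085 s; the difference is limited to 1 decimal place (4 s.f.).
Carrying full precision, 171.085 × 6.7 = 1146.2695 s; 6.7 has 2 s.f., so the result keeps min(4, 2) = 2 s.f.
Rounded to 2 significant figures: 1.1 × 10³ s.

1.1 × 10³ s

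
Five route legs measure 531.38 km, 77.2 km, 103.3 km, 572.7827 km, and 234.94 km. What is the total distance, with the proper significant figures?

1519.6 km

531.38 km + 77.2 km + 103.3 km + 572.7827 km + 234.94 km = 1519.6027 km.
Addition/subtraction keeps the fewest decimal places: 531.38 → 2 decimal places, 77.2 → 1 decimal place, 103.3 → 1 decimal place, 572.7827 → 4 decimal places, 234.94 → 2 decimal places; limit is 1.
Rounded to 1 decimal place: 1519.6 km.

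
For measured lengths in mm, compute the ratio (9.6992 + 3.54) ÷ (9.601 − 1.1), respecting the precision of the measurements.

1.6

9.6992 + 3.54 = 13.2392, limited to 2 d.p. → 4 s.f.; 9.601 − 1.1 = 8.501, limited to 1 d.p. → 2 s.f.
Carrying full precision, 13.2392 ÷ 8.501 = 1.55736972121…; keep min(4, 2) = 2 s.f.
Rounded to 2 significant figures: 1.6.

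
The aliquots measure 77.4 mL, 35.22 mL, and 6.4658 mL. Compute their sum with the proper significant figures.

119.1 mL

77.4 mL + 35.22 mL + 6.4658 mL = 119.0858 mL.
Addition/subtraction keeps the fewest decimal places: 77.4 → 1 decimal place, 35.22 → 2 decimal places, 6.4658 → 4 decimal places; limit is 1.
Rounded to 1 decimal place: 119.1 mL.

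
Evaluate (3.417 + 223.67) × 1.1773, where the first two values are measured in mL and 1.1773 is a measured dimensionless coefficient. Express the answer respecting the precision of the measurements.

267.35 mL

3.417 mL + 223.67 mL = 227.087 mL; the sum is limited to 2 decimal places (5 s.f.).
Carrying full precision, 227.087 × 1.1773 = 267.3495251 mL; 1.1773 has 5 s.f., so the result keeps min(5, 5) = 5 s.f.
Rounded to 5 significant figures: 267.35 mL.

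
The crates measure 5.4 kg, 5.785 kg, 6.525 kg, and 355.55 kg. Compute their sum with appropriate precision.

373.3 kg

5.4 kg + 5.785 kg + 6.525 kg + 355.55 kg = 373.260 kg.
Addition/subtraction keeps the fewest decimal places: 5.4 → 1 decimal place, 5.785 → 3 decimal places, 6.525 → 3 decimal places, 355.55 → 2 decimal places; limit is 1.
Rounded to 1 decimal place: 373.3 kg.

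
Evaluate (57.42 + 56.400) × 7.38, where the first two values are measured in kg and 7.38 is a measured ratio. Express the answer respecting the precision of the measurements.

57.42 kg + 56.400 kg = 113.820 kg; the sum is limited to 2 decimal places (5 s.f.).
Carrying full precision, 113.820 × 7.38 = 839.9916 kg; 7.38 has 3 s.f., so the result keeps min(5, 3) = 3 s.f.
Rounded to 3 significant figures: 8.40 × 10² kg.

8.40 × 10² kg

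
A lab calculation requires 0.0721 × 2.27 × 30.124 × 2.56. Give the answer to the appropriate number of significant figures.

12.6

0.0721 × 2.27 × 30.124 × 2.56 = 12.6215800525…
Multiplication/division keeps the fewest significant figures: 0.0721 → 3 s.f., 2.27 → 3 s.f., 30.124 → 5 s.f., 2.56 → 3 s.f.; limit is 3.
Rounded to 3 significant figures: 12.6.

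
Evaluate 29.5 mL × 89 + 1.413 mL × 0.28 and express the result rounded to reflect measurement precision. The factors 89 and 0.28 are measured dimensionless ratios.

29.5 × 89 = 2625.5 → 2.6 × 10^3 mL (2 s.f., last digit at the 10^2 place).
1.413 × 0.28 = 0.39564 → 0.40 mL (2 s.f., last digit at the 10^-2 place).
Sum: 2625.89564 mL; keep the coarser place, 10^2.
Result: 2.6 × 10^3 mL.

2.6 × 10^3 mL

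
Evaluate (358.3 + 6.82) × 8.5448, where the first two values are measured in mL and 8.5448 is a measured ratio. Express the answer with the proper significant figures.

358.3 mL + 6.82 mL = 365.12 mL; the sum is limited to 1 decimal place (4 s.f.).
Carrying full precision, 365.12 × 8.5448 = 3119.877376 mL; 8.5448 has 5 s.f., so the result keeps min(4, 5) = 4 s.f.
Rounded to 4 significant figures: 3.120 × 10^3 mL.

3.120 × 10^3 mL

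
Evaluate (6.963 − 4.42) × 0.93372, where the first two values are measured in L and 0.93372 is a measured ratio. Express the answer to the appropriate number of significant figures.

6.963 L − 4.42 L = 2.543 L; the difference is limited to 2 decimal places (3 s.f.).
Carrying full precision, 2.543 × 0.93372 = 2.37444996 L; 0.93372 has 5 s.f., so the result keeps min(3, 5) = 3 s.f.
Rounded to 3 significant figures: 2.37 L.

2.37 L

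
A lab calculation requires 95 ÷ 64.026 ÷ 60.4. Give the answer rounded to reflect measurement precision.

95 ÷ 64.026 ÷ 60.4 = 0.024565765191…
Multiplication/division keeps the fewest significant figures: 95 → 2 s.f., 64.026 → 5 s.f., 60.4 → 3 s.f.; limit is 2.
Rounded to 2 significant figures: 0.025.

0.025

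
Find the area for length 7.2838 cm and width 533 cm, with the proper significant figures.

area = 7.2838 cm × 533 cm = 3882.2654 cm².
7.2838 has 5 significant figures; 533 has 3.
Division/multiplication keeps the fewest: 3 significant figures.
Rounded: 3.88 × 10³ cm².

3.88 × 10³ cm²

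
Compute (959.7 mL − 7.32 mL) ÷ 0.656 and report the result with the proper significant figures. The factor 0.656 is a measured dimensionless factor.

1.45 × 10³ mL

959.7 mL − 7.32 mL = 952.38 mL; the difference is limited to 1 decimal place (4 s.f.).
Carrying full precision, 952.38 ÷ 0.656 = 1451.79878049… mL; 0.656 has 3 s.f., so the result keeps min(4, 3) = 3 s.f.
Rounded to 3 significant figures: 1.45 × 10³ mL.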